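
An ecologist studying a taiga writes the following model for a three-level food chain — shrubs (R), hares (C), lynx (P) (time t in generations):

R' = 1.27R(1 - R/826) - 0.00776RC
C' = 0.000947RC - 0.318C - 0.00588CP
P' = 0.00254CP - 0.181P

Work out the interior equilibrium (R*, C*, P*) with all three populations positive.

From dP/dt = 0: 0.00254C* = 0.181, so C* = 71.3.
From dR/dt = 0: 1.27(1 - R*/826) = 0.00776·71.3, giving R* = 826·(1 - 0.435) = 466.
From dC/dt = 0: 0.000947·466 - 0.318 = 0.00588P*, so P* = 0.124/0.00588 = 21.

R* ≈ 466, C* ≈ 71.3, P* ≈ 21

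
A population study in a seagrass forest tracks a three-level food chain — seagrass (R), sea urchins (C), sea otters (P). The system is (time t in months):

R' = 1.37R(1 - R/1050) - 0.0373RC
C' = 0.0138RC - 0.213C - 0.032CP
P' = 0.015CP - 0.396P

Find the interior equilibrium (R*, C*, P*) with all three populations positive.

From dP/dt = 0: 0.015C* = 0.396, so C* = 26.4.
From dR/dt = 0: 1.37(1 - R*/1050) = 0.0373·26.4, giving R* = 1050·(1 - 0.719) = 295.
From dC/dt = 0: 0.0138·295 - 0.213 = 0.032P*, so P* = 3.86/0.032 = 121.

R* ≈ 295, C* ≈ 26.4, P* ≈ 121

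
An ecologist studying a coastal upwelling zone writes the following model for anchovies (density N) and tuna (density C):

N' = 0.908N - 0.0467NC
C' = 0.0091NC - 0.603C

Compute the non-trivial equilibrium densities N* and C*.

N* ≈ 66.3, C* ≈ 19.4

Set dC/dt = 0 with C > 0: 0.0091N - 0.603 = 0, so N* = 0.603/0.0091 = 66.3.
Set dN/dt = 0 with N > 0: 0.908 - 0.0467C = 0, so C* = 0.908/0.0467 = 19.4.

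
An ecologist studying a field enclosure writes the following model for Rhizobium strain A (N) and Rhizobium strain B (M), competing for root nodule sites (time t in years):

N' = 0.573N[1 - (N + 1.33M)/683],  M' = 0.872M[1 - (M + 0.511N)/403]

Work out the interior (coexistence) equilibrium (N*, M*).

Setting both brackets to zero gives the nullclines N + 1.33M = 683 and 0.511N + M = 403.
Substituting M = 403 - 0.511N into the first: N(1 - 1.33·0.511) = 683 - 1.33·403.
So N* = 147/0.32 = 459, and then M* = 403 - 0.511·459 = 169.

N* ≈ 459, M* ≈ 169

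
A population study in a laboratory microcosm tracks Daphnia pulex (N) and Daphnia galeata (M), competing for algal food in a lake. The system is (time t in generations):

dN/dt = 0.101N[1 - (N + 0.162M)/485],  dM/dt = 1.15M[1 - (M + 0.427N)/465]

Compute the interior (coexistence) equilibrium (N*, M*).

N* ≈ 440, M* ≈ 277

Setting both brackets to zero gives the nullclines N + 0.162M = 485 and 0.427N + M = 465.
Substituting M = 465 - 0.427N into the first: N(1 - 0.162·0.427) = 485 - 0.162·465.
So N* = 410/0.931 = 440, and then M* = 465 - 0.427·440 = 277.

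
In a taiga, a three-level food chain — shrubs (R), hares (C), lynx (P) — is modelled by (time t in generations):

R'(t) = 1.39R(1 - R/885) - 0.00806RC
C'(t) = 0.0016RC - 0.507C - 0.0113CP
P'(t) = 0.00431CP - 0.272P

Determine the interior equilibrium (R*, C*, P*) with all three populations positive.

R* ≈ 561, C* ≈ 63.1, P* ≈ 34.6

From dP/dt = 0: 0.00431C* = 0.272, so C* = 63.1.
From dR/dt = 0: 1.39(1 - R*/885) = 0.00806·63.1, giving R* = 885·(1 - 0.366) = 561.
From dC/dt = 0: 0.0016·561 - 0.507 = 0.0113P*, so P* = 0.391/0.0113 = 34.6.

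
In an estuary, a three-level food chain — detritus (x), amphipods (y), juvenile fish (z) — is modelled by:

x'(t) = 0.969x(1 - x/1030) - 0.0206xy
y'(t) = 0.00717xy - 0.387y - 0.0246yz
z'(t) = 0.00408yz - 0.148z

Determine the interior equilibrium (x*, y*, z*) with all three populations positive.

From dz/dt = 0: 0.00408y* = 0.148, so y* = 36.3.
From dx/dt = 0: 0.969(1 - x*/1030) = 0.0206·36.3, giving x* = 1030·(1 - 0.771) = 236.
From dy/dt = 0: 0.00717·236 - 0.387 = 0.0246z*, so z* = 1.3/0.0246 = 53.

x* ≈ 236, y* ≈ 36.3, z* ≈ 53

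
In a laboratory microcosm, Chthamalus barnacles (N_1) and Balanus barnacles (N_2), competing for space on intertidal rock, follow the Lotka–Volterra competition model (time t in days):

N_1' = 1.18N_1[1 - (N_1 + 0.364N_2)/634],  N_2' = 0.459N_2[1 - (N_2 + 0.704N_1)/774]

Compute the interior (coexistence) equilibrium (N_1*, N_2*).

N_1* ≈ 474, N_2* ≈ 441

Setting both brackets to zero gives the nullclines N_1 + 0.364N_2 = 634 and 0.704N_1 + N_2 = 774.
Substituting N_2 = 774 - 0.704N_1 into the first: N_1(1 - 0.364·0.704) = 634 - 0.364·774.
So N_1* = 352/0.744 = 474, and then N_2* = 774 - 0.704·474 = 441.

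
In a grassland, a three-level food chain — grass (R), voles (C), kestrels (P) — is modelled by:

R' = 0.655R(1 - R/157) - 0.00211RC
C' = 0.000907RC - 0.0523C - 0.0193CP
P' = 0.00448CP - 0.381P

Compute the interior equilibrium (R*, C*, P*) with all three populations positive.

R* ≈ 114, C* ≈ 85, P* ≈ 2.65

From dP/dt = 0: 0.00448C* = 0.381, so C* = 85.
From dR/dt = 0: 0.655(1 - R*/157) = 0.00211·85, giving R* = 157·(1 - 0.274) = 114.
From dC/dt = 0: 0.000907·114 - 0.0523 = 0.0193P*, so P* = 0.0511/0.0193 = 2.65.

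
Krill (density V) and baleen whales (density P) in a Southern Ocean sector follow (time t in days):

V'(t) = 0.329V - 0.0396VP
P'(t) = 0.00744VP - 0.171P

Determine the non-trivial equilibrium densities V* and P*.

V* ≈ 23, P* ≈ 8.31

Set dP/dt = 0 with P > 0: 0.00744V - 0.171 = 0, so V* = 0.171/0.00744 = 23.
Set dV/dt = 0 with V > 0: 0.329 - 0.0396P = 0, so P* = 0.329/0.0396 = 8.31.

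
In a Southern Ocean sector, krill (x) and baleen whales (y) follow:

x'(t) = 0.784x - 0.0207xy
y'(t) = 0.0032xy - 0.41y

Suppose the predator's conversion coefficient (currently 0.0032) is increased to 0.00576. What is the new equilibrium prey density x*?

At the interior fixed point, setting dy/dt = 0 with y > 0 fixes x* = (predator death rate)/(xy coefficient) — independent of the other coefficients.
With the change, x* = 0.41/0.00576 = 71.2; it falls from 128.

x* ≈ 71.2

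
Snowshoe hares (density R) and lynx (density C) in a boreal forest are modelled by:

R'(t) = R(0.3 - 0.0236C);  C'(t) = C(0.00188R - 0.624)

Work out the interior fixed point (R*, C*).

Set dC/dt = 0 with C > 0: 0.00188R - 0.624 = 0, so R* = 0.624/0.00188 = 332.
Set dR/dt = 0 with R > 0: 0.3 - 0.0236C = 0, so C* = 0.3/0.0236 = 12.7.

R* ≈ 332, C* ≈ 12.7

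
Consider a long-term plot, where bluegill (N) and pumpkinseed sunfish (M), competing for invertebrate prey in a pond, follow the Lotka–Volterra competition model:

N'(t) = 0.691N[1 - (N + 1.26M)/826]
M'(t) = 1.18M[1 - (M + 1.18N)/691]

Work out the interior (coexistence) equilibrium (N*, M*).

N* ≈ 91.7, M* ≈ 583

Setting both brackets to zero gives the nullclines N + 1.26M = 826 and 1.18N + M = 691.
Substituting M = 691 - 1.18N into the first: N(1 - 1.26·1.18) = 826 - 1.26·691.
So N* = -44.7/-0.487 = 91.7, and then M* = 691 - 1.18·91.7 = 583.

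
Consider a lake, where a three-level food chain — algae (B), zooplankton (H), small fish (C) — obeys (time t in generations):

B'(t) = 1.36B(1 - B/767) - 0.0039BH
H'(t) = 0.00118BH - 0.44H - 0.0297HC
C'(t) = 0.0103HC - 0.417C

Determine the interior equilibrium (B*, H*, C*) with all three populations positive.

From dC/dt = 0: 0.0103H* = 0.417, so H* = 40.5.
From dB/dt = 0: 1.36(1 - B*/767) = 0.0039·40.5, giving B* = 767·(1 - 0.116) = 678.
From dH/dt = 0: 0.00118·678 - 0.44 = 0.0297C*, so C* = 0.36/0.0297 = 12.1.

B* ≈ 678, H* ≈ 40.5, C* ≈ 12.1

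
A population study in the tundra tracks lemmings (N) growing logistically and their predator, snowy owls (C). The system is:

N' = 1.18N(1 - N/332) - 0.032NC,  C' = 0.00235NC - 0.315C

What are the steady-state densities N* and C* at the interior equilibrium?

N* ≈ 134, C* ≈ 22

From dC/dt = 0 with C > 0: 0.00235N* = 0.315, so N* = 134.
Substitute into dN/dt = 0: 1.18(1 - 134/332) = 0.032C*.
The bracket is 0.596, giving C* = 0.704/0.032 = 22.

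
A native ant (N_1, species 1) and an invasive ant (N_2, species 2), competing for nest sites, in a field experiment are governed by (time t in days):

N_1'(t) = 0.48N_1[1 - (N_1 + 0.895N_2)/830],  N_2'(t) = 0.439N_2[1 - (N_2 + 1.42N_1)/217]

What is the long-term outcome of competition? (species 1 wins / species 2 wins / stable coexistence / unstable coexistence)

species 1 excludes species 2

Compare the nullcline intercepts: K1/α12 = 830/0.895 = 927 > K2 = 217; K2/α21 = 217/1.42 = 153 < K1 = 830.
Since the inequalities point opposite ways, species 1 can invade but species 2 cannot.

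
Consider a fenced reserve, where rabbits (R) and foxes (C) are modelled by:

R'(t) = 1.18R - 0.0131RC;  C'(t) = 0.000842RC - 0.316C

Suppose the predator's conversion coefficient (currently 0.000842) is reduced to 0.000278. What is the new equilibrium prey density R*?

R* ≈ 1140

At the interior fixed point, setting dC/dt = 0 with C > 0 fixes R* = (predator death rate)/(RC coefficient) — independent of the other coefficients.
With the change, R* = 0.316/0.000278 = 1140; it rises from 375.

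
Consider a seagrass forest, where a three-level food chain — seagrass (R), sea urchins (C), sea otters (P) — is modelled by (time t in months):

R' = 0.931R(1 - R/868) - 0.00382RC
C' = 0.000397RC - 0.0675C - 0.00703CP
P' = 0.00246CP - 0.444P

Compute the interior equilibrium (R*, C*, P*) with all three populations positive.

R* ≈ 225, C* ≈ 180, P* ≈ 3.12

From dP/dt = 0: 0.00246C* = 0.444, so C* = 180.
From dR/dt = 0: 0.931(1 - R*/868) = 0.00382·180, giving R* = 868·(1 - 0.741) = 225.
From dC/dt = 0: 0.000397·225 - 0.0675 = 0.00703P*, so P* = 0.0219/0.00703 = 3.12.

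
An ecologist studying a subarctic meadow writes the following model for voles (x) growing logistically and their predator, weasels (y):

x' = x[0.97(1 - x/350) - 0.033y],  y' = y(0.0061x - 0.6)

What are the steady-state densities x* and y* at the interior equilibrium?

x* ≈ 98.4, y* ≈ 21.1

From dy/dt = 0 with y > 0: 0.0061x* = 0.6, so x* = 98.4.
Substitute into dx/dt = 0: 0.97(1 - 98.4/350) = 0.033y*.
The bracket is 0.719, giving y* = 0.697/0.033 = 21.1.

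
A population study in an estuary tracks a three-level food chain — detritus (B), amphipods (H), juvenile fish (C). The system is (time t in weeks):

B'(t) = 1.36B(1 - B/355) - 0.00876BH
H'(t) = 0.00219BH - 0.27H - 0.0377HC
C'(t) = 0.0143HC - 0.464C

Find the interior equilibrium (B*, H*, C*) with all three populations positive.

B* ≈ 281, H* ≈ 32.4, C* ≈ 9.15

From dC/dt = 0: 0.0143H* = 0.464, so H* = 32.4.
From dB/dt = 0: 1.36(1 - B*/355) = 0.00876·32.4, giving B* = 355·(1 - 0.209) = 281.
From dH/dt = 0: 0.00219·281 - 0.27 = 0.0377C*, so C* = 0.345/0.0377 = 9.15.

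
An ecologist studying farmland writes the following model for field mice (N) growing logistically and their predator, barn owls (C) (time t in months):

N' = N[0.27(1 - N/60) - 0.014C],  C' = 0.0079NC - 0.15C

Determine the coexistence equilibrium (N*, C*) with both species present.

From dC/dt = 0 with C > 0: 0.0079N* = 0.15, so N* = 19.
Substitute into dN/dt = 0: 0.27(1 - 19/60) = 0.014C*.
The bracket is 0.684, giving C* = 0.185/0.014 = 13.2.

N* ≈ 19, C* ≈ 13.2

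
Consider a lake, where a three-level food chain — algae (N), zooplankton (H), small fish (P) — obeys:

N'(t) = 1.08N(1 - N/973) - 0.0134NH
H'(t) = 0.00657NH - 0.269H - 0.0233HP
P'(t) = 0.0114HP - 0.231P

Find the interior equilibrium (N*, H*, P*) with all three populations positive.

N* ≈ 728, H* ≈ 20.3, P* ≈ 194

From dP/dt = 0: 0.0114H* = 0.231, so H* = 20.3.
From dN/dt = 0: 1.08(1 - N*/973) = 0.0134·20.3, giving N* = 973·(1 - 0.251) = 728.
From dH/dt = 0: 0.00657·728 - 0.269 = 0.0233P*, so P* = 4.52/0.0233 = 194.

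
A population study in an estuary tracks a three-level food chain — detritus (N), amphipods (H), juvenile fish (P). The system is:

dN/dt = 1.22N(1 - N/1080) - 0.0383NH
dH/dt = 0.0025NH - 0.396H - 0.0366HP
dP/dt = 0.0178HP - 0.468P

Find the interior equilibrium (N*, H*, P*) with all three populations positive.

From dP/dt = 0: 0.0178H* = 0.468, so H* = 26.3.
From dN/dt = 0: 1.22(1 - N*/1080) = 0.0383·26.3, giving N* = 1080·(1 - 0.825) = 189.
From dH/dt = 0: 0.0025·189 - 0.396 = 0.0366P*, so P* = 0.0754/0.0366 = 2.06.

N* ≈ 189, H* ≈ 26.3, P* ≈ 2.06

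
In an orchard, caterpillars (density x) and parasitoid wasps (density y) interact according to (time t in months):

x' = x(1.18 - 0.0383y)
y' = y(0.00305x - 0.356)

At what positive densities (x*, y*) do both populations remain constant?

x* ≈ 117, y* ≈ 30.8

Set dy/dt = 0 with y > 0: 0.00305x - 0.356 = 0, so x* = 0.356/0.00305 = 117.
Set dx/dt = 0 with x > 0: 1.18 - 0.0383y = 0, so y* = 1.18/0.0383 = 30.8.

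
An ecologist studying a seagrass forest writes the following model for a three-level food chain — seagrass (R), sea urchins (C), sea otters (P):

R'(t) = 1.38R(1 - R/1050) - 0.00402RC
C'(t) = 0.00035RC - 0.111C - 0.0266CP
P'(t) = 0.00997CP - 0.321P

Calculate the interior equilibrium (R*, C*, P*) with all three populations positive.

R* ≈ 952, C* ≈ 32.2, P* ≈ 8.35

From dP/dt = 0: 0.00997C* = 0.321, so C* = 32.2.
From dR/dt = 0: 1.38(1 - R*/1050) = 0.00402·32.2, giving R* = 1050·(1 - 0.0938) = 952.
From dC/dt = 0: 0.00035·952 - 0.111 = 0.0266P*, so P* = 0.222/0.0266 = 8.35.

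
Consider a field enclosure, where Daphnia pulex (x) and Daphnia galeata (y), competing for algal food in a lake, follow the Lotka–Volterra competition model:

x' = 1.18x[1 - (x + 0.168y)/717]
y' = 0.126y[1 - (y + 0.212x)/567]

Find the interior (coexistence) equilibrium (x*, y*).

x* ≈ 645, y* ≈ 430

Setting both brackets to zero gives the nullclines x + 0.168y = 717 and 0.212x + y = 567.
Substituting y = 567 - 0.212x into the first: x(1 - 0.168·0.212) = 717 - 0.168·567.
So x* = 622/0.964 = 645, and then y* = 567 - 0.212·645 = 430.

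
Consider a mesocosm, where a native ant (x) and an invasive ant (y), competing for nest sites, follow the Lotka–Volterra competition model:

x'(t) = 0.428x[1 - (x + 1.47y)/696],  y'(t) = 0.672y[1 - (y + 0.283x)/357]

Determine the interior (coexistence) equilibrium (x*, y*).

x* ≈ 293, y* ≈ 274

Setting both brackets to zero gives the nullclines x + 1.47y = 696 and 0.283x + y = 357.
Substituting y = 357 - 0.283x into the first: x(1 - 1.47·0.283) = 696 - 1.47·357.
So x* = 171/0.584 = 293, and then y* = 357 - 0.283·293 = 274.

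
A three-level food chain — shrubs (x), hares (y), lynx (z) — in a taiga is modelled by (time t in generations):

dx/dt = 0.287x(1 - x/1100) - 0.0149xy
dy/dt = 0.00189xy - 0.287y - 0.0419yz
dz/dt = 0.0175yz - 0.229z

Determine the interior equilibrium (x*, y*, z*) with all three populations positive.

x* ≈ 353, y* ≈ 13.1, z* ≈ 9.06

From dz/dt = 0: 0.0175y* = 0.229, so y* = 13.1.
From dx/dt = 0: 0.287(1 - x*/1100) = 0.0149·13.1, giving x* = 1100·(1 - 0.679) = 353.
From dy/dt = 0: 0.00189·353 - 0.287 = 0.0419z*, so z* = 0.38/0.0419 = 9.06.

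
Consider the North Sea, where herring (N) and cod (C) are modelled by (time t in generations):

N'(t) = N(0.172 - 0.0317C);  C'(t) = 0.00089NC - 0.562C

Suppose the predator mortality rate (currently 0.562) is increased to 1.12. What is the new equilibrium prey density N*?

N* ≈ 1260

At the interior fixed point, setting dC/dt = 0 with C > 0 fixes N* = (predator death rate)/(NC coefficient) — independent of the other coefficients.
With the change, N* = 1.12/0.00089 = 1260; it rises from 631.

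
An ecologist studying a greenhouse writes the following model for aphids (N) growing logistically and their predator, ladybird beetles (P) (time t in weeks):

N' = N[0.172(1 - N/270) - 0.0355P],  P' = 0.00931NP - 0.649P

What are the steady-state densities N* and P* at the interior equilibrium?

From dP/dt = 0 with P > 0: 0.00931N* = 0.649, so N* = 69.7.
Substitute into dN/dt = 0: 0.172(1 - 69.7/270) = 0.0355P*.
The bracket is 0.742, giving P* = 0.128/0.0355 = 3.59.

N* ≈ 69.7, P* ≈ 3.59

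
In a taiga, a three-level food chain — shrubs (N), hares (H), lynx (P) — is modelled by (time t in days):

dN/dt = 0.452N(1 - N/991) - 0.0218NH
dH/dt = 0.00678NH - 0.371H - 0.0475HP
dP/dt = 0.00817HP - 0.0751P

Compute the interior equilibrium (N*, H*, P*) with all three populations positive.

From dP/dt = 0: 0.00817H* = 0.0751, so H* = 9.19.
From dN/dt = 0: 0.452(1 - N*/991) = 0.0218·9.19, giving N* = 991·(1 - 0.443) = 552.
From dH/dt = 0: 0.00678·552 - 0.371 = 0.0475P*, so P* = 3.37/0.0475 = 70.9.

N* ≈ 552, H* ≈ 9.19, P* ≈ 70.9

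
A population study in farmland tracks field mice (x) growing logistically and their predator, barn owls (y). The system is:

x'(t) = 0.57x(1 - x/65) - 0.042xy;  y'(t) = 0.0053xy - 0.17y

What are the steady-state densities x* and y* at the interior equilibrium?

x* ≈ 32.1, y* ≈ 6.87

From dy/dt = 0 with y > 0: 0.0053x* = 0.17, so x* = 32.1.
Substitute into dx/dt = 0: 0.57(1 - 32.1/65) = 0.042y*.
The bracket is 0.507, giving y* = 0.289/0.042 = 6.87.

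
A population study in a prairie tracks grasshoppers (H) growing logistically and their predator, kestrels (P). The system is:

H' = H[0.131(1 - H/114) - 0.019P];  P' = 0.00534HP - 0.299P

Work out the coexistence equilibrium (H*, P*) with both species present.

From dP/dt = 0 with P > 0: 0.00534H* = 0.299, so H* = 56.
Substitute into dH/dt = 0: 0.131(1 - 56/114) = 0.019P*.
The bracket is 0.509, giving P* = 0.0667/0.019 = 3.51.

H* ≈ 56, P* ≈ 3.51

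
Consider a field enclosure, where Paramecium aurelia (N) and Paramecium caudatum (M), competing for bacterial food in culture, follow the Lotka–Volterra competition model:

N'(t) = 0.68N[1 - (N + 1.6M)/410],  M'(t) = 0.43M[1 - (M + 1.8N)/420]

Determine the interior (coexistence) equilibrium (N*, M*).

N* ≈ 139, M* ≈ 169

Setting both brackets to zero gives the nullclines N + 1.6M = 410 and 1.8N + M = 420.
Substituting M = 420 - 1.8N into the first: N(1 - 1.6·1.8) = 410 - 1.6·420.
So N* = -262/-1.88 = 139, and then M* = 420 - 1.8·139 = 169.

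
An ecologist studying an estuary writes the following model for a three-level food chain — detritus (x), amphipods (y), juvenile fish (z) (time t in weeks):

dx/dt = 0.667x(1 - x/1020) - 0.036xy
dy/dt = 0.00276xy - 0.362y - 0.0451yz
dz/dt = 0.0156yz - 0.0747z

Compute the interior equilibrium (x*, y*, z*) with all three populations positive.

From dz/dt = 0: 0.0156y* = 0.0747, so y* = 4.79.
From dx/dt = 0: 0.667(1 - x*/1020) = 0.036·4.79, giving x* = 1020·(1 - 0.258) = 756.
From dy/dt = 0: 0.00276·756 - 0.362 = 0.0451z*, so z* = 1.73/0.0451 = 38.3.

x* ≈ 756, y* ≈ 4.79, z* ≈ 38.3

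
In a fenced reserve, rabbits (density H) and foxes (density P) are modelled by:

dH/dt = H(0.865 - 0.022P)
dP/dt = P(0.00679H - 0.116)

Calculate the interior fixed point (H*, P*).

H* ≈ 17.1, P* ≈ 39.3

Set dP/dt = 0 with P > 0: 0.00679H - 0.116 = 0, so H* = 0.116/0.00679 = 17.1.
Set dH/dt = 0 with H > 0: 0.865 - 0.022P = 0, so P* = 0.865/0.022 = 39.3.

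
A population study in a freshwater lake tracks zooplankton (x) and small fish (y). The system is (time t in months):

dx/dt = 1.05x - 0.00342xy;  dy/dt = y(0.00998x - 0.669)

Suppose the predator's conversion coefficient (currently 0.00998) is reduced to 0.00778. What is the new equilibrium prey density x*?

At the interior fixed point, setting dy/dt = 0 with y > 0 fixes x* = (predator death rate)/(xy coefficient) — independent of the other coefficients.
With the change, x* = 0.669/0.00778 = 86; it rises from 67.

x* ≈ 86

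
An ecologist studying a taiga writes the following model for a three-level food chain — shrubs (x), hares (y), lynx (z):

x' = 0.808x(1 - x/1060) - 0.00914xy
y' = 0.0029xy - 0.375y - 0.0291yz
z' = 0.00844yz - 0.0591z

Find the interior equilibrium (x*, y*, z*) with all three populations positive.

x* ≈ 976, y* ≈ 7, z* ≈ 84.4

From dz/dt = 0: 0.00844y* = 0.0591, so y* = 7.
From dx/dt = 0: 0.808(1 - x*/1060) = 0.00914·7, giving x* = 1060·(1 - 0.0792) = 976.
From dy/dt = 0: 0.0029·976 - 0.375 = 0.0291z*, so z* = 2.46/0.0291 = 84.4.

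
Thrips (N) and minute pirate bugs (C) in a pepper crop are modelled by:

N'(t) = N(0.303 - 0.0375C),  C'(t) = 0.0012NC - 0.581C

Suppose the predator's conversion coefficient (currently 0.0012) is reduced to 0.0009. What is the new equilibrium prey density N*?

N* ≈ 646

At the interior fixed point, setting dC/dt = 0 with C > 0 fixes N* = (predator death rate)/(NC coefficient) — independent of the other coefficients.
With the change, N* = 0.581/0.0009 = 646; it rises from 484.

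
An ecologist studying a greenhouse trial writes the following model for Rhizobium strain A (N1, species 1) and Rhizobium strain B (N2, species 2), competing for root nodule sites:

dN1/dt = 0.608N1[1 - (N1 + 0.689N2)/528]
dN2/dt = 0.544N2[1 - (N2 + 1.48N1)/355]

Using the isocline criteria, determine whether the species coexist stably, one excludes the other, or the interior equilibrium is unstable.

Compare the nullcline intercepts: K1/α12 = 528/0.689 = 766 > K2 = 355; K2/α21 = 355/1.48 = 240 < K1 = 528.
Since the inequalities point opposite ways, species 1 can invade but species 2 cannot.

species 1 excludes species 2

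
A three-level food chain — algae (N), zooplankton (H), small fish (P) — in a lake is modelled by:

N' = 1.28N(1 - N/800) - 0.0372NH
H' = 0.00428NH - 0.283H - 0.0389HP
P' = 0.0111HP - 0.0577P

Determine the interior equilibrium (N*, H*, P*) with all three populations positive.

From dP/dt = 0: 0.0111H* = 0.0577, so H* = 5.2.
From dN/dt = 0: 1.28(1 - N*/800) = 0.0372·5.2, giving N* = 800·(1 - 0.151) = 679.
From dH/dt = 0: 0.00428·679 - 0.283 = 0.0389P*, so P* = 2.62/0.0389 = 67.4.

N* ≈ 679, H* ≈ 5.2, P* ≈ 67.4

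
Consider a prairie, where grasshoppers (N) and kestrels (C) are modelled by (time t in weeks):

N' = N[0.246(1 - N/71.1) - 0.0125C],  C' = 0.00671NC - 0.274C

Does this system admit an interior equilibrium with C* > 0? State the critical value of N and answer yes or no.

The predator equation gives dC/dt > 0 only when N > 0.274/0.00671 = 40.8.
Without the predator, N → K = 71.1. Since 71.1 > 40.8, the predator can invade and persist.

Threshold N = 40.8; K > 40.8, so yes, the predator persists.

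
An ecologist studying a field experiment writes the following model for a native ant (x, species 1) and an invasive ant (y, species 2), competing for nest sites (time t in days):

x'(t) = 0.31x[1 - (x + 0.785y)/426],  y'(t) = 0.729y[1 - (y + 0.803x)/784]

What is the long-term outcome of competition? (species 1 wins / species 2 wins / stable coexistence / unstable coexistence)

species 2 excludes species 1

Compare the nullcline intercepts: K1/α12 = 426/0.785 = 543 < K2 = 784; K2/α21 = 784/0.803 = 976 > K1 = 426.
Since the inequalities point opposite ways, species 2 can invade but species 1 cannot.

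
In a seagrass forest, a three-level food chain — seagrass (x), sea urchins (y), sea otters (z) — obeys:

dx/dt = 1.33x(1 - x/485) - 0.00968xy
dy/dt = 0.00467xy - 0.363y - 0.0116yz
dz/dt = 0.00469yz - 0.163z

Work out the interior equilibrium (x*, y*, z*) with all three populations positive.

From dz/dt = 0: 0.00469y* = 0.163, so y* = 34.8.
From dx/dt = 0: 1.33(1 - x*/485) = 0.00968·34.8, giving x* = 485·(1 - 0.253) = 362.
From dy/dt = 0: 0.00467·362 - 0.363 = 0.0116z*, so z* = 1.33/0.0116 = 115.

x* ≈ 362, y* ≈ 34.8, z* ≈ 115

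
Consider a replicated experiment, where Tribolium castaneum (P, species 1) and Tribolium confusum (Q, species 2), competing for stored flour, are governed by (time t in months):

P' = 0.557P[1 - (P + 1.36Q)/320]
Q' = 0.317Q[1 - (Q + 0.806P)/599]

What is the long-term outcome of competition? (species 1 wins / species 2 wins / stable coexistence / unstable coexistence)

species 2 excludes species 1

Compare the nullcline intercepts: K1/α12 = 320/1.36 = 235 < K2 = 599; K2/α21 = 599/0.806 = 743 > K1 = 320.
Since the inequalities point opposite ways, species 2 can invade but species 1 cannot.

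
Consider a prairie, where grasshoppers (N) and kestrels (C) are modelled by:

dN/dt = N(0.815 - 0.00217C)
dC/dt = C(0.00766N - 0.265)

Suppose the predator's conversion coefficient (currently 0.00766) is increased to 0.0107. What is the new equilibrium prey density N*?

N* ≈ 24.8

At the interior fixed point, setting dC/dt = 0 with C > 0 fixes N* = (predator death rate)/(NC coefficient) — independent of the other coefficients.
With the change, N* = 0.265/0.0107 = 24.8; it falls from 34.6.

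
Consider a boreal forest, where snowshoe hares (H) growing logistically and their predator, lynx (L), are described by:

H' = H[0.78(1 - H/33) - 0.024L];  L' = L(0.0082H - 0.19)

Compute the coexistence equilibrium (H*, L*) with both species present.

H* ≈ 23.2, L* ≈ 9.68

From dL/dt = 0 with L > 0: 0.0082H* = 0.19, so H* = 23.2.
Substitute into dH/dt = 0: 0.78(1 - 23.2/33) = 0.024L*.
The bracket is 0.298, giving L* = 0.232/0.024 = 9.68.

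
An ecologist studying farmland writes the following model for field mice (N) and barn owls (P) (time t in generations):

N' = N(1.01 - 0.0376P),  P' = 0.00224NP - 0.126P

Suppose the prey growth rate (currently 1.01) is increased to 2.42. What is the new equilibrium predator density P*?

At the interior fixed point, setting dN/dt = 0 with N > 0 fixes P* = (prey growth rate)/(NP coefficient) — independent of the other coefficients.
With the change, P* = 2.42/0.0376 = 64.4; it rises from 26.9.

P* ≈ 64.4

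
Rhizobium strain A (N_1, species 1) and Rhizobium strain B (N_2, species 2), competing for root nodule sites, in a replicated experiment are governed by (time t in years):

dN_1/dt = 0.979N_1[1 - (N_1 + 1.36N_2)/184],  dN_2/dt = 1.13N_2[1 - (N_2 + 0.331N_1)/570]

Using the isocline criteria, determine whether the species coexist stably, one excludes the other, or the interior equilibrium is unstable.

Compare the nullcline intercepts: K1/α12 = 184/1.36 = 135 < K2 = 570; K2/α21 = 570/0.331 = 1720 > K1 = 184.
Since the inequalities point opposite ways, species 2 can invade but species 1 cannot.

species 2 excludes species 1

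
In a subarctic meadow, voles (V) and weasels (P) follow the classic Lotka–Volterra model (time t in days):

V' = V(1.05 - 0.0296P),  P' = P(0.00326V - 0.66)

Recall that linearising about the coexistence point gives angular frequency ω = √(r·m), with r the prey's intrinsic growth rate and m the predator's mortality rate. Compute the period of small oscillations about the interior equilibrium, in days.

Here r = 1.05 and m = 0.66, so r·m = 0.693.
ω = √0.693 = 0.832 per day, hence T = 2π/ω ≈ 7.55 days.

T ≈ 7.55 days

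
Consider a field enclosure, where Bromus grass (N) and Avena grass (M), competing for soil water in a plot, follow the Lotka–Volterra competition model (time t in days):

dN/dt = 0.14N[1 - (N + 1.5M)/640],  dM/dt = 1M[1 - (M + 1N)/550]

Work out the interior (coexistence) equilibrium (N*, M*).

Setting both brackets to zero gives the nullclines N + 1.5M = 640 and 1N + M = 550.
Substituting M = 550 - 1N into the first: N(1 - 1.5·1) = 640 - 1.5·550.
So N* = -185/-0.5 = 370, and then M* = 550 - 1·370 = 180.

N* ≈ 370, M* ≈ 180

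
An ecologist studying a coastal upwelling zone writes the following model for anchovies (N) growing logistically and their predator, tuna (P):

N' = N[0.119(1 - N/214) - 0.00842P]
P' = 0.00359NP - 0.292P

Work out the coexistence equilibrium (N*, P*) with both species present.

From dP/dt = 0 with P > 0: 0.00359N* = 0.292, so N* = 81.3.
Substitute into dN/dt = 0: 0.119(1 - 81.3/214) = 0.00842P*.
The bracket is 0.62, giving P* = 0.0738/0.00842 = 8.76.

N* ≈ 81.3, P* ≈ 8.76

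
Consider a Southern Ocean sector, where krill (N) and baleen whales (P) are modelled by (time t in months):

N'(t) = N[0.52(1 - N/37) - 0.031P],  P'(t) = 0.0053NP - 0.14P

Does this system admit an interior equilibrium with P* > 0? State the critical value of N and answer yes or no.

The predator equation gives dP/dt > 0 only when N > 0.14/0.0053 = 26.4.
Without the predator, N → K = 37. Since 37 > 26.4, the predator can invade and persist.

Threshold N = 26.4; K > 26.4, so yes, the predator persists.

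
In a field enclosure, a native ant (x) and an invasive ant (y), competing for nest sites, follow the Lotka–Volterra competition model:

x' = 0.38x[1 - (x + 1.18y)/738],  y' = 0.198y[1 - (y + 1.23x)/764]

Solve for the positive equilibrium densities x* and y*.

Setting both brackets to zero gives the nullclines x + 1.18y = 738 and 1.23x + y = 764.
Substituting y = 764 - 1.23x into the first: x(1 - 1.18·1.23) = 738 - 1.18·764.
So x* = -164/-0.451 = 362, and then y* = 764 - 1.23·362 = 318.

x* ≈ 362, y* ≈ 318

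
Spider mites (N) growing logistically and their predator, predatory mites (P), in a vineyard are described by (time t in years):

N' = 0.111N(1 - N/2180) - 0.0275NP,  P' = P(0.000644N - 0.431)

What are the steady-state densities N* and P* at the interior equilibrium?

N* ≈ 669, P* ≈ 2.8

From dP/dt = 0 with P > 0: 0.000644N* = 0.431, so N* = 669.
Substitute into dN/dt = 0: 0.111(1 - 669/2180) = 0.0275P*.
The bracket is 0.693, giving P* = 0.0769/0.0275 = 2.8.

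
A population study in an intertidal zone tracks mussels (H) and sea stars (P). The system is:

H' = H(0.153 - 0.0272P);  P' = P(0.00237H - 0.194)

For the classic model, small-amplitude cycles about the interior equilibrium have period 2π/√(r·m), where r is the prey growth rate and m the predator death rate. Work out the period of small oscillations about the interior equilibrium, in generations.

Here r = 0.153 and m = 0.194, so r·m = 0.0297.
ω = √0.0297 = 0.172 per generation, hence T = 2π/ω ≈ 36.5 generations.

T ≈ 36.5 generations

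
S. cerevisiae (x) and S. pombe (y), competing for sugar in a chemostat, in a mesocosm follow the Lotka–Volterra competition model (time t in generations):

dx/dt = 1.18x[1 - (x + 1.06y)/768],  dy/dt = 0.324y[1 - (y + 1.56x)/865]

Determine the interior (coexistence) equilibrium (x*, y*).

Setting both brackets to zero gives the nullclines x + 1.06y = 768 and 1.56x + y = 865.
Substituting y = 865 - 1.56x into the first: x(1 - 1.06·1.56) = 768 - 1.06·865.
So x* = -149/-0.654 = 228, and then y* = 865 - 1.56·228 = 510.

x* ≈ 228, y* ≈ 510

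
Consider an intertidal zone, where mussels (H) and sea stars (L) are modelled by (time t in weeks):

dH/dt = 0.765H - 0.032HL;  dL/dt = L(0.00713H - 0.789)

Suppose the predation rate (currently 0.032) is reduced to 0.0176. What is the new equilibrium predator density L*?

L* ≈ 43.5

At the interior fixed point, setting dH/dt = 0 with H > 0 fixes L* = (prey growth rate)/(HL coefficient) — independent of the other coefficients.
With the change, L* = 0.765/0.0176 = 43.5; it rises from 23.9.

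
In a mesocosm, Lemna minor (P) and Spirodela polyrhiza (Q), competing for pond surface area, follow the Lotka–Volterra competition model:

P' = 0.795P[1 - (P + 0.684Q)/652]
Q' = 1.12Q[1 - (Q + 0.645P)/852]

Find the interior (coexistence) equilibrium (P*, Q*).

P* ≈ 124, Q* ≈ 772

Setting both brackets to zero gives the nullclines P + 0.684Q = 652 and 0.645P + Q = 852.
Substituting Q = 852 - 0.645P into the first: P(1 - 0.684·0.645) = 652 - 0.684·852.
So P* = 69.2/0.559 = 124, and then Q* = 852 - 0.645·124 = 772.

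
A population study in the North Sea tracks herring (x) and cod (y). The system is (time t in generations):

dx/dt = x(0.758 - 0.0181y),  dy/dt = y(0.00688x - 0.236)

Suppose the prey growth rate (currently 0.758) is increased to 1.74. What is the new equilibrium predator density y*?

y* ≈ 96.1

At the interior fixed point, setting dx/dt = 0 with x > 0 fixes y* = (prey growth rate)/(xy coefficient) — independent of the other coefficients.
With the change, y* = 1.74/0.0181 = 96.1; it rises from 41.9.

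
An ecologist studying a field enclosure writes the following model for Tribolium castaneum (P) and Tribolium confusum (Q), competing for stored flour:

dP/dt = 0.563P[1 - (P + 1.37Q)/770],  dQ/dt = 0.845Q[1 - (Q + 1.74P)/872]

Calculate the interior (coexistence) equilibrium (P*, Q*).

Setting both brackets to zero gives the nullclines P + 1.37Q = 770 and 1.74P + Q = 872.
Substituting Q = 872 - 1.74P into the first: P(1 - 1.37·1.74) = 770 - 1.37·872.
So P* = -425/-1.38 = 307, and then Q* = 872 - 1.74·307 = 338.

P* ≈ 307, Q* ≈ 338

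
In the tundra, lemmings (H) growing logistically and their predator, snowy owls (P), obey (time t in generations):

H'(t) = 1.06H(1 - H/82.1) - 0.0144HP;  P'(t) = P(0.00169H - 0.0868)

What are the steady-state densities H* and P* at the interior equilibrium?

H* ≈ 51.4, P* ≈ 27.6

From dP/dt = 0 with P > 0: 0.00169H* = 0.0868, so H* = 51.4.
Substitute into dH/dt = 0: 1.06(1 - 51.4/82.1) = 0.0144P*.
The bracket is 0.374, giving P* = 0.397/0.0144 = 27.6.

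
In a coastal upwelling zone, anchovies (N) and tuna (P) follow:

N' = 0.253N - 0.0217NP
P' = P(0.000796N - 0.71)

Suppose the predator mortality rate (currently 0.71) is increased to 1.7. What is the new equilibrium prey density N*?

N* ≈ 2140

At the interior fixed point, setting dP/dt = 0 with P > 0 fixes N* = (predator death rate)/(NP coefficient) — independent of the other coefficients.
With the change, N* = 1.7/0.000796 = 2140; it rises from 892.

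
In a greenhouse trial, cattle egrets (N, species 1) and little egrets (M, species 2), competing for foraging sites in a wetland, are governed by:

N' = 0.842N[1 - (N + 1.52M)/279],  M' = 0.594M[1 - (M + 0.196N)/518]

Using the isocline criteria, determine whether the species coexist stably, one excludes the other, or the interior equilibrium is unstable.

species 2 excludes species 1

Compare the nullcline intercepts: K1/α12 = 279/1.52 = 184 < K2 = 518; K2/α21 = 518/0.196 = 2640 > K1 = 279.
Since the inequalities point opposite ways, species 2 can invade but species 1 cannot.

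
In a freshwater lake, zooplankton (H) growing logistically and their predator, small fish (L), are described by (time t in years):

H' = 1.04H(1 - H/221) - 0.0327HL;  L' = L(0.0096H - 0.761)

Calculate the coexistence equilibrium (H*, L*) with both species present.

H* ≈ 79.3, L* ≈ 20.4

From dL/dt = 0 with L > 0: 0.0096H* = 0.761, so H* = 79.3.
Substitute into dH/dt = 0: 1.04(1 - 79.3/221) = 0.0327L*.
The bracket is 0.641, giving L* = 0.667/0.0327 = 20.4.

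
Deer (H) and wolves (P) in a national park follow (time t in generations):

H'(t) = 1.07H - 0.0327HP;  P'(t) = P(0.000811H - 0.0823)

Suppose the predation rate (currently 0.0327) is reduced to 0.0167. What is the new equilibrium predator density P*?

At the interior fixed point, setting dH/dt = 0 with H > 0 fixes P* = (prey growth rate)/(HP coefficient) — independent of the other coefficients.
With the change, P* = 1.07/0.0167 = 64.1; it rises from 32.7.

P* ≈ 64.1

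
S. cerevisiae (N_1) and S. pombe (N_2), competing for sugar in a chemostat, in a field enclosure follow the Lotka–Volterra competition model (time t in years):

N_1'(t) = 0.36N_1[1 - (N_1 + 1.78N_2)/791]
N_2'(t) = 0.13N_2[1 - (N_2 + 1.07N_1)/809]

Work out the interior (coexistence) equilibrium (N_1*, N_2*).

N_1* ≈ 717, N_2* ≈ 41.3

Setting both brackets to zero gives the nullclines N_1 + 1.78N_2 = 791 and 1.07N_1 + N_2 = 809.
Substituting N_2 = 809 - 1.07N_1 into the first: N_1(1 - 1.78·1.07) = 791 - 1.78·809.
So N_1* = -649/-0.905 = 717, and then N_2* = 809 - 1.07·717 = 41.3.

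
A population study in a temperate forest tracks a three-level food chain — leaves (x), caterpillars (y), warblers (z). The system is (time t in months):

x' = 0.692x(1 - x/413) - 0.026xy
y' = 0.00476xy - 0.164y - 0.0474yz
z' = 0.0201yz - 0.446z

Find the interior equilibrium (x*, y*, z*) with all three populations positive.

From dz/dt = 0: 0.0201y* = 0.446, so y* = 22.2.
From dx/dt = 0: 0.692(1 - x*/413) = 0.026·22.2, giving x* = 413·(1 - 0.834) = 68.7.
From dy/dt = 0: 0.00476·68.7 - 0.164 = 0.0474z*, so z* = 0.163/0.0474 = 3.44.

x* ≈ 68.7, y* ≈ 22.2, z* ≈ 3.44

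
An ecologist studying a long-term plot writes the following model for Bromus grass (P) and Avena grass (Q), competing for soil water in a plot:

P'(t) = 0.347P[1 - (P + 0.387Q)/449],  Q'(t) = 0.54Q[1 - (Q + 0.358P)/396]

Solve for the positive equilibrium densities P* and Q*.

P* ≈ 343, Q* ≈ 273

Setting both brackets to zero gives the nullclines P + 0.387Q = 449 and 0.358P + Q = 396.
Substituting Q = 396 - 0.358P into the first: P(1 - 0.387·0.358) = 449 - 0.387·396.
So P* = 296/0.861 = 343, and then Q* = 396 - 0.358·343 = 273.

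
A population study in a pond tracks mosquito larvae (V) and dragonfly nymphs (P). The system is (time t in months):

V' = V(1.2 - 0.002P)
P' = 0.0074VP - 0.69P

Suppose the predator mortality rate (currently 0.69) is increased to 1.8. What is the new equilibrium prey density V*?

V* ≈ 243

At the interior fixed point, setting dP/dt = 0 with P > 0 fixes V* = (predator death rate)/(VP coefficient) — independent of the other coefficients.
With the change, V* = 1.8/0.0074 = 243; it rises from 93.2.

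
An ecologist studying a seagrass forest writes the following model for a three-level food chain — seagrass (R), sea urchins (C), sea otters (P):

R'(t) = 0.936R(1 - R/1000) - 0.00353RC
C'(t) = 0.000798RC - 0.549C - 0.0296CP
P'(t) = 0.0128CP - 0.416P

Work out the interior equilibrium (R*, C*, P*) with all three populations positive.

R* ≈ 877, C* ≈ 32.5, P* ≈ 5.11

From dP/dt = 0: 0.0128C* = 0.416, so C* = 32.5.
From dR/dt = 0: 0.936(1 - R*/1000) = 0.00353·32.5, giving R* = 1000·(1 - 0.123) = 877.
From dC/dt = 0: 0.000798·877 - 0.549 = 0.0296P*, so P* = 0.151/0.0296 = 5.11.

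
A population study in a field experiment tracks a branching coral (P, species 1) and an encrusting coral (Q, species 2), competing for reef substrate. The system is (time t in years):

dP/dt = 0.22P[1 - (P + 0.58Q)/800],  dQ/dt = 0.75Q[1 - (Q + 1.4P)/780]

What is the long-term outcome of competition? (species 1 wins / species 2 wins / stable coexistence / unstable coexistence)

species 1 excludes species 2

Compare the nullcline intercepts: K1/α12 = 800/0.58 = 1380 > K2 = 780; K2/α21 = 780/1.4 = 557 < K1 = 800.
Since the inequalities point opposite ways, species 1 can invade but species 2 cannot.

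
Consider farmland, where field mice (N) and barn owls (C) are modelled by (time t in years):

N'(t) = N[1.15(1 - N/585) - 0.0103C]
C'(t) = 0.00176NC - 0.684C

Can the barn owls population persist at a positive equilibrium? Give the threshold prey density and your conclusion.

Threshold N = 389; K > 389, so yes, the predator persists.

The predator equation gives dC/dt > 0 only when N > 0.684/0.00176 = 389.
Without the predator, N → K = 585. Since 585 > 389, the predator can invade and persist.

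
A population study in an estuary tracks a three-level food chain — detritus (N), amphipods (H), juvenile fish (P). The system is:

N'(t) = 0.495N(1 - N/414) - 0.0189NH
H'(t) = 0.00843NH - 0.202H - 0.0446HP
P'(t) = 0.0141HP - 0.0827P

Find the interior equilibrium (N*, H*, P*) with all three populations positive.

N* ≈ 321, H* ≈ 5.87, P* ≈ 56.2

From dP/dt = 0: 0.0141H* = 0.0827, so H* = 5.87.
From dN/dt = 0: 0.495(1 - N*/414) = 0.0189·5.87, giving N* = 414·(1 - 0.224) = 321.
From dH/dt = 0: 0.00843·321 - 0.202 = 0.0446P*, so P* = 2.51/0.0446 = 56.2.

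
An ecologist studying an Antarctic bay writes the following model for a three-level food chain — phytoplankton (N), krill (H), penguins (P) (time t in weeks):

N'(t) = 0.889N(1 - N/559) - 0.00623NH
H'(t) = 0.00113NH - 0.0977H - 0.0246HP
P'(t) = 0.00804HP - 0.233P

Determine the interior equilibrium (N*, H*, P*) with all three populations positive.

From dP/dt = 0: 0.00804H* = 0.233, so H* = 29.
From dN/dt = 0: 0.889(1 - N*/559) = 0.00623·29, giving N* = 559·(1 - 0.203) = 445.
From dH/dt = 0: 0.00113·445 - 0.0977 = 0.0246P*, so P* = 0.406/0.0246 = 16.5.

N* ≈ 445, H* ≈ 29, P* ≈ 16.5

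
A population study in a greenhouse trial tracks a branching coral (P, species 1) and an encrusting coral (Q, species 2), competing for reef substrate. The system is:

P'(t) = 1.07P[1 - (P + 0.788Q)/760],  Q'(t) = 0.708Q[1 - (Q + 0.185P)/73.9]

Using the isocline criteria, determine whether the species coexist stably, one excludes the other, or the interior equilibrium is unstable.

Compare the nullcline intercepts: K1/α12 = 760/0.788 = 964 > K2 = 73.9; K2/α21 = 73.9/0.185 = 399 < K1 = 760.
Since the inequalities point opposite ways, species 1 can invade but species 2 cannot.

species 1 excludes species 2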